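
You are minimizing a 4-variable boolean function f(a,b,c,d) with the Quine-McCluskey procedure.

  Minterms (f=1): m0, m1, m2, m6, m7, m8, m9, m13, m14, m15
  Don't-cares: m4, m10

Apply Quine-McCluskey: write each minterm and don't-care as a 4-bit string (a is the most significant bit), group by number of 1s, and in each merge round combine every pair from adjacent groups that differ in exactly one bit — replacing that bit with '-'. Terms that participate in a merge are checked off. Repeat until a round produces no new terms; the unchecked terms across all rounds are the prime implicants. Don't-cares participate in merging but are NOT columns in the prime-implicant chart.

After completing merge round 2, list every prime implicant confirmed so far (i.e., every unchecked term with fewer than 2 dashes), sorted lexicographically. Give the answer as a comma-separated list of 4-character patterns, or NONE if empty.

1-01, 11-1

size-2^0 implicants → 0000(✓)  0001(✓)  0010(✓)  0100(✓)  0110(✓)  0111(✓)  1000(✓)  1001(✓)  1010(✓)  1101(✓)  1110(✓)  1111(✓)
size-2^1 implicants → -000(✓)  -001(✓)  -010(✓)  -110(✓)  -111(✓)  0-00(✓)  0-10(✓)  00-0(✓)  000-(✓)  01-0(✓)  011-(✓)  1-01  1-10(✓)  10-0(✓)  100-(✓)  11-1  111-(✓)
size-2^2 implicants → --10  -0-0  -00-  -11-  0--0
Unchecked terms (primes): --10, -0-0, -00-, -11-, 0--0, 1-01, 11-1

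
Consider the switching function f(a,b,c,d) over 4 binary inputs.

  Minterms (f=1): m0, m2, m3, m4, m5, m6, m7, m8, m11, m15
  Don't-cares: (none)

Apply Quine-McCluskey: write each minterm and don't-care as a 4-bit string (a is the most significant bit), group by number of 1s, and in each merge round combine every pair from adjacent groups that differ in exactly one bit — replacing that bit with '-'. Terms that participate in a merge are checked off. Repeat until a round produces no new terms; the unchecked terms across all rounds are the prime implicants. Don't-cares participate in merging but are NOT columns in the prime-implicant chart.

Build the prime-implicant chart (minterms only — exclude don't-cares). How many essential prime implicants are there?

3

Round 0: 0000✓ 0010✓ 0011✓ 0100✓ 0101✓ 0110✓ 0111✓ 1000✓ 1011✓ 1111✓
Round 1: -000 -011✓ -111✓ 0-00✓ 0-10✓ 0-11✓ 00-0✓ 001-✓ 01-0✓ 01-1✓ 010-✓ 011-✓ 1-11✓
Round 2: --11 0--0 0-1- 01--
PIs = {--11, -000, 0--0, 0-1-, 01--}
Coverage chart:
  m0: -000,0--0
  m2: 0--0,0-1-
  m3: --11,0-1-
  m4: 0--0,01--
  m5: 01-- ←essential
  m6: 0--0,0-1-,01--
  m7: --11,0-1-,01--
  m8: -000 ←essential
  m11: --11 ←essential
  m15: --11 ←essential
Essential: --11, -000, 01--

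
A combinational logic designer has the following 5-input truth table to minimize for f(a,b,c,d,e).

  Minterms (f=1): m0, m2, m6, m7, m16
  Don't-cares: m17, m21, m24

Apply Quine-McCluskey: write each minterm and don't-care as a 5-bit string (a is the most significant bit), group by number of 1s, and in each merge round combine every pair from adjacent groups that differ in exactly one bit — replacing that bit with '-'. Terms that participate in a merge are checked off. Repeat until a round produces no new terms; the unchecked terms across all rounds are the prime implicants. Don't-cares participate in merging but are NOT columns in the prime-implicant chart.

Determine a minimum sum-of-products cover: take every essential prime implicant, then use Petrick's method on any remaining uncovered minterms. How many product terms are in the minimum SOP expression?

size-2^0 implicants → 00000(✓)  00010(✓)  00110(✓)  00111(✓)  10000(✓)  10001(✓)  10101(✓)  11000(✓)
size-2^1 implicants → -0000  00-10  000-0  0011-  1-000  10-01  1000-
Unchecked terms (primes): -0000, 00-10, 000-0, 0011-, 1-000, 10-01, 1000-
Minterm coverage:
  m0 ⊆ -0000,000-0
  m2 ⊆ 00-10,000-0
  m6 ⊆ 00-10,0011-
  m7 ⊆ 0011- [E]
  m16 ⊆ -0000,1-000,1000-
E = {0011-}
Petrick residual → -0000, 00-10
Cover = b'c'd'e' + a'b'de' + a'b'cd  |cover|=3

3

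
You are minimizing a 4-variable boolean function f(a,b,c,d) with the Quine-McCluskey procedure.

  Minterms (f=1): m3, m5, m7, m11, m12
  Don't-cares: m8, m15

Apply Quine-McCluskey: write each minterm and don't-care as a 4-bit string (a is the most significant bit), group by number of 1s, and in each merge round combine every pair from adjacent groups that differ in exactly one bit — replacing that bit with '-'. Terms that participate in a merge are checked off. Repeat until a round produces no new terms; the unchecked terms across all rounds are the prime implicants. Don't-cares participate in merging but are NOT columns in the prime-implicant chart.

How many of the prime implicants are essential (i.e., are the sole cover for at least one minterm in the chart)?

3

Round 0: 0011✓ 0101✓ 0111✓ 1000✓ 1011✓ 1100✓ 1111✓
Round 1: -011✓ -111✓ 0-11✓ 01-1 1-00 1-11✓
Round 2: --11
PIs = {--11, 01-1, 1-00}
Coverage chart:
  m3: --11 ←essential
  m5: 01-1 ←essential
  m7: --11,01-1
  m11: --11 ←essential
  m12: 1-00 ←essential
Essential: --11, 01-1, 1-00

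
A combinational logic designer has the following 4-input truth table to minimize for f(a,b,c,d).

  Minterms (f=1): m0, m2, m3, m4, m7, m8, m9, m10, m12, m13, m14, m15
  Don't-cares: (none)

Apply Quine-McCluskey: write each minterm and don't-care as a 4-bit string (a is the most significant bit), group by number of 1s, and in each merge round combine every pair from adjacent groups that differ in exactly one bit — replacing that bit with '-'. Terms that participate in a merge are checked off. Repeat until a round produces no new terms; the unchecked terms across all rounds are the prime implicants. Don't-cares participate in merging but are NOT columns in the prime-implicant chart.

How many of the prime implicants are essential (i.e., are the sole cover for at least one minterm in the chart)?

2

[col 0] 0000*, 0010*, 0011*, 0100*, 0111*, 1000*, 1001*, 1010*, 1100*, 1101*, 1110*, 1111*
[col 1] -000*, -010*, -100*, -111, 0-00*, 0-11, 00-0*, 001-, 1-00*, 1-01*, 1-10*, 10-0*, 100-*, 11-0*, 11-1*, 110-*, 111-*
[col 2] --00, -0-0, 1--0, 1-0-, 11--
Prime implicants: --00, -0-0, -111, 0-11, 001-, 1--0, 1-0-, 11--
PI chart (minterm → PIs covering it):
  0 | --00,-0-0
  2 | -0-0,001-
  3 | 0-11,001-
  4 | --00  (sole → essential)
  7 | -111,0-11
  8 | --00,-0-0,1--0,1-0-
  9 | 1-0-  (sole → essential)
  10 | -0-0,1--0
  12 | --00,1--0,1-0-,11--
  13 | 1-0-,11--
  14 | 1--0,11--
  15 | -111,11--
Essential prime implicants: --00, 1-0-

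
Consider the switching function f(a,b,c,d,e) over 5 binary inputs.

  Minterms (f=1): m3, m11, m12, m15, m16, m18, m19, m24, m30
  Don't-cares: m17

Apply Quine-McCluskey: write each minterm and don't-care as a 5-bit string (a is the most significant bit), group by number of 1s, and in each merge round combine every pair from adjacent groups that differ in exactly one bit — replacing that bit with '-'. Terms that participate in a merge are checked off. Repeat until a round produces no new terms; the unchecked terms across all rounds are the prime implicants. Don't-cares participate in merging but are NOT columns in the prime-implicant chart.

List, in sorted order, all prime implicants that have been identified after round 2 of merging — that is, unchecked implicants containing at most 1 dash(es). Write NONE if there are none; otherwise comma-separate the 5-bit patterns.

Round 0: 00011✓ 01011✓ 01100 01111✓ 10000✓ 10001✓ 10010✓ 10011✓ 11000✓ 11110
Round 1: -0011 0-011 01-11 1-000 100-0✓ 100-1✓ 1000-✓ 1001-✓
Round 2: 100--
PIs = {-0011, 0-011, 01-11, 01100, 1-000, 100--, 11110}

-0011, 0-011, 01-11, 01100, 1-000, 11110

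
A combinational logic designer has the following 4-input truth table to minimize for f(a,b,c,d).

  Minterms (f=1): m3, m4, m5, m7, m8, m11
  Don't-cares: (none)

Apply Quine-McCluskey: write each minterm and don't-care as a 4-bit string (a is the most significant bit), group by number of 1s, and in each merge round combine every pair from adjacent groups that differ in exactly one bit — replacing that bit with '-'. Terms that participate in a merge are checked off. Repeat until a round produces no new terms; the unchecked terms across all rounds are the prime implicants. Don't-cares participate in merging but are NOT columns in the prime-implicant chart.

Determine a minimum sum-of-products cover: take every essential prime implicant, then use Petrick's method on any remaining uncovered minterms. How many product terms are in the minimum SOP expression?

[col 0] 0011*, 0100*, 0101*, 0111*, 1000, 1011*
[col 1] -011, 0-11, 01-1, 010-
Prime implicants: -011, 0-11, 01-1, 010-, 1000
PI chart (minterm → PIs covering it):
  3 | -011,0-11
  4 | 010-  (sole → essential)
  5 | 01-1,010-
  7 | 0-11,01-1
  8 | 1000  (sole → essential)
  11 | -011  (sole → essential)
Essential prime implicants: -011, 010-, 1000
Petrick residual → 0-11
Minimum SOP uses 4 PIs: b'cd + a'cd + a'bc' + ab'c'd'

4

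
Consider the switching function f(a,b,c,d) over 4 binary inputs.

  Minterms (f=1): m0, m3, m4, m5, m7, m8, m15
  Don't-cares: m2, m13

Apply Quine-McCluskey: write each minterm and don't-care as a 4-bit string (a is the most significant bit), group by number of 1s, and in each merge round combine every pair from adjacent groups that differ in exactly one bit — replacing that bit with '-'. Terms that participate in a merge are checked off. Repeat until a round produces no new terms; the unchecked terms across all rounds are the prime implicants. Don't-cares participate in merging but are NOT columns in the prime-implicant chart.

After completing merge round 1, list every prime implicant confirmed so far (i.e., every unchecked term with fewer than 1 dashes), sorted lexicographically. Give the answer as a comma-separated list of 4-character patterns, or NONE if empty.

NONE

[col 0] 0000*, 0010*, 0011*, 0100*, 0101*, 0111*, 1000*, 1101*, 1111*
[col 1] -000, -101*, -111*, 0-00, 0-11, 00-0, 001-, 01-1*, 010-, 11-1*
[col 2] -1-1
Prime implicants: -000, -1-1, 0-00, 0-11, 00-0, 001-, 010-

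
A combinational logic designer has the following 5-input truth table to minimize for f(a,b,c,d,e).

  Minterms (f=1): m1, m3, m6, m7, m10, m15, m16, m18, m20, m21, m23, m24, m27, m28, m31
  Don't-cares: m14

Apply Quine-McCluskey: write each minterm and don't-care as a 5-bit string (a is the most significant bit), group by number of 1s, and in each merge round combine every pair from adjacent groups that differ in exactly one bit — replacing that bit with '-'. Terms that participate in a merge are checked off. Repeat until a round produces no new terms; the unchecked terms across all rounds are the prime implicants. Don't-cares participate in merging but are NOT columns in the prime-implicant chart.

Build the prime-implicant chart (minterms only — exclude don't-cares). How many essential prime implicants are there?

[col 0] 00001*, 00011*, 00110*, 00111*, 01010*, 01110*, 01111*, 10000*, 10010*, 10100*, 10101*, 10111*, 11000*, 11011*, 11100*, 11111*
[col 1] -0111*, -1111*, 0-110*, 0-111*, 00-11, 000-1, 0011-*, 01-10, 0111-*, 1-000*, 1-100*, 1-111*, 10-00*, 100-0, 101-1, 1010-, 11-00*, 11-11
[col 2] --111, 0-11-, 1--00
Prime implicants: --111, 0-11-, 00-11, 000-1, 01-10, 1--00, 100-0, 101-1, 1010-, 11-11
PI chart (minterm → PIs covering it):
  1 | 000-1  (sole → essential)
  3 | 00-11,000-1
  6 | 0-11-  (sole → essential)
  7 | --111,0-11-,00-11
  10 | 01-10  (sole → essential)
  15 | --111,0-11-
  16 | 1--00,100-0
  18 | 100-0  (sole → essential)
  20 | 1--00,1010-
  21 | 101-1,1010-
  23 | --111,101-1
  24 | 1--00  (sole → essential)
  27 | 11-11  (sole → essential)
  28 | 1--00  (sole → essential)
  31 | --111,11-11
Essential prime implicants: 0-11-, 000-1, 01-10, 1--00, 100-0, 11-11

6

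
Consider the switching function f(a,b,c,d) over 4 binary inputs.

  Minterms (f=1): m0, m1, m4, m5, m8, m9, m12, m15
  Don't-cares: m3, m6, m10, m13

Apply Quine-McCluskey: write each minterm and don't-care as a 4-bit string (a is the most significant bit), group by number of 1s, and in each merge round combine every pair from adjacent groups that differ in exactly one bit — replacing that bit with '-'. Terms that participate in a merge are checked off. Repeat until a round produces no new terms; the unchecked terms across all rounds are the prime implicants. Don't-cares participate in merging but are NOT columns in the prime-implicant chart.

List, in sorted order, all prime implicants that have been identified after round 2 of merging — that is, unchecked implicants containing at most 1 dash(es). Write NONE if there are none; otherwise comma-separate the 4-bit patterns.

size-2^0 implicants → 0000(✓)  0001(✓)  0011(✓)  0100(✓)  0101(✓)  0110(✓)  1000(✓)  1001(✓)  1010(✓)  1100(✓)  1101(✓)  1111(✓)
size-2^1 implicants → -000(✓)  -001(✓)  -100(✓)  -101(✓)  0-00(✓)  0-01(✓)  00-1  000-(✓)  01-0  010-(✓)  1-00(✓)  1-01(✓)  10-0  100-(✓)  11-1  110-(✓)
size-2^2 implicants → --00(✓)  --01(✓)  -00-(✓)  -10-(✓)  0-0-(✓)  1-0-(✓)
size-2^3 implicants → --0-
Unchecked terms (primes): --0-, 00-1, 01-0, 10-0, 11-1

00-1, 01-0, 10-0, 11-1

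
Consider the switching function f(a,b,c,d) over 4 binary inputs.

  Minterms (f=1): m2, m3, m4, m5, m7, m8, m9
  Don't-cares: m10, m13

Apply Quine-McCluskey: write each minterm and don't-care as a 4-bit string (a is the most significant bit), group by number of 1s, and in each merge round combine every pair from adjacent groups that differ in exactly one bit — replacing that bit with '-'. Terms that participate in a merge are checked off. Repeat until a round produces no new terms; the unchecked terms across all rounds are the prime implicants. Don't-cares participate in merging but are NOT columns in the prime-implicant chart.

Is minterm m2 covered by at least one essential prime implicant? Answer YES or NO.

NO

size-2^0 implicants → 0010(✓)  0011(✓)  0100(✓)  0101(✓)  0111(✓)  1000(✓)  1001(✓)  1010(✓)  1101(✓)
size-2^1 implicants → -010  -101  0-11  001-  01-1  010-  1-01  10-0  100-
Unchecked terms (primes): -010, -101, 0-11, 001-, 01-1, 010-, 1-01, 10-0, 100-
Minterm coverage:
  m2 ⊆ -010,001-
  m3 ⊆ 0-11,001-
  m4 ⊆ 010- [E]
  m5 ⊆ -101,01-1,010-
  m7 ⊆ 0-11,01-1
  m8 ⊆ 10-0,100-
  m9 ⊆ 1-01,100-
E = {010-}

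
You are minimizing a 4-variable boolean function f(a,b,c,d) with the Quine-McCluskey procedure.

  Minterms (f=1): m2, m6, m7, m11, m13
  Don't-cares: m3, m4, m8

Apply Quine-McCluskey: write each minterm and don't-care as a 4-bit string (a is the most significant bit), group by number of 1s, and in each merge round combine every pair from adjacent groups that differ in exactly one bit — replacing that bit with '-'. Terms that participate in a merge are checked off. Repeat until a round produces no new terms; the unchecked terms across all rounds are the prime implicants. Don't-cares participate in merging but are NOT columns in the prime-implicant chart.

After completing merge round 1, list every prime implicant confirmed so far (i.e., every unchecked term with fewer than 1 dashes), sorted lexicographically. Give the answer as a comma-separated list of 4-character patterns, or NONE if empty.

size-2^0 implicants → 0010(✓)  0011(✓)  0100(✓)  0110(✓)  0111(✓)  1000  1011(✓)  1101
size-2^1 implicants → -011  0-10(✓)  0-11(✓)  001-(✓)  01-0  011-(✓)
size-2^2 implicants → 0-1-
Unchecked terms (primes): -011, 0-1-, 01-0, 1000, 1101

1000, 1101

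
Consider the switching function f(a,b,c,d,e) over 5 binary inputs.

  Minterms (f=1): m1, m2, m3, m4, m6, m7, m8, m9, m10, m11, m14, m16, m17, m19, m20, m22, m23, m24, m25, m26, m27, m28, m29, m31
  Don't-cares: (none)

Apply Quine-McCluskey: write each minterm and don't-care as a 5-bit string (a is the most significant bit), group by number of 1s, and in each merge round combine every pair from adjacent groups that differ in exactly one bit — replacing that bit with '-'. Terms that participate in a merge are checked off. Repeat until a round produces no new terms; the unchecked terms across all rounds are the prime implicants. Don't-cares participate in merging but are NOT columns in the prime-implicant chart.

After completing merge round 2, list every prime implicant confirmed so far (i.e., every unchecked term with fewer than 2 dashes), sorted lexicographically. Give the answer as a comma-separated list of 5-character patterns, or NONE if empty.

NONE

Round 0: 00001✓ 00010✓ 00011✓ 00100✓ 00110✓ 00111✓ 01000✓ 01001✓ 01010✓ 01011✓ 01110✓ 10000✓ 10001✓ 10011✓ 10100✓ 10110✓ 10111✓ 11000✓ 11001✓ 11010✓ 11011✓ 11100✓ 11101✓ 11111✓
Round 1: -0001✓ -0011✓ -0100✓ -0110✓ -0111✓ -1000✓ -1001✓ -1010✓ -1011✓ 0-001✓ 0-010✓ 0-011✓ 0-110✓ 00-10✓ 00-11✓ 000-1✓ 0001-✓ 001-0✓ 0011-✓ 01-10✓ 010-0✓ 010-1✓ 0100-✓ 0101-✓ 1-000✓ 1-001✓ 1-011✓ 1-100✓ 1-111✓ 10-00✓ 10-11✓ 100-1✓ 1000-✓ 101-0✓ 1011-✓ 11-00✓ 11-01✓ 11-11✓ 110-0✓ 110-1✓ 1100-✓ 1101-✓ 111-1✓ 1110-✓
Round 2: --001✓ --011✓ -0-11 -00-1✓ -01-0 -011- -10-0✓ -10-1✓ -100-✓ -101-✓ 0--10 0-0-1✓ 0-01- 00-1- 010--✓ 1--00 1--11 1-0-1✓ 1-00- 11--1 11-0- 110--✓
Round 3: --0-1 -10--
PIs = {--0-1, -0-11, -01-0, -011-, -10--, 0--10, 0-01-, 00-1-, 1--00, 1--11, 1-00-, 11--1, 11-0-}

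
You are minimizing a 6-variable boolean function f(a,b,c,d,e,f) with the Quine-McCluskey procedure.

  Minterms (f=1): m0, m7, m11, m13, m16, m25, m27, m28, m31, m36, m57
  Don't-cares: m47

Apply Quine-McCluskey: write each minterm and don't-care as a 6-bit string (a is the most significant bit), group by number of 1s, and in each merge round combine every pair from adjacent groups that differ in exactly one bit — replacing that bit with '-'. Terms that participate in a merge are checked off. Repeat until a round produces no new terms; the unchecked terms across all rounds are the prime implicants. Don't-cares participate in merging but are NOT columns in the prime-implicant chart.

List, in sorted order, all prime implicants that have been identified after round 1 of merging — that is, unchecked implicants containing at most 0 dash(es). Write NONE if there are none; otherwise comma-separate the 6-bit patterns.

[col 0] 000000*, 000111, 001011*, 001101, 010000*, 011001*, 011011*, 011100, 011111*, 100100, 101111, 111001*
[col 1] -11001, 0-0000, 0-1011, 011-11, 0110-1
Prime implicants: -11001, 0-0000, 0-1011, 000111, 001101, 011-11, 0110-1, 011100, 100100, 101111

000111, 001101, 011100, 100100, 101111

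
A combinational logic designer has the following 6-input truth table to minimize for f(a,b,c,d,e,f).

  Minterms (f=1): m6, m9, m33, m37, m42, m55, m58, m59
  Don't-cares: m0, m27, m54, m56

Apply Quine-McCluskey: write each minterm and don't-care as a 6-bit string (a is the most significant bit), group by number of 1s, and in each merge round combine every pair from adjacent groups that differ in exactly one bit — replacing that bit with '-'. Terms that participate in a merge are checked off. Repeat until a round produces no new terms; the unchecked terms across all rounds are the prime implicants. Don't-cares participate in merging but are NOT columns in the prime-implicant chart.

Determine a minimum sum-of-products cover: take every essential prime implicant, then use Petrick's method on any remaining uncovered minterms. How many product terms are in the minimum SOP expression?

Round 0: 000000 000110 001001 011011✓ 100001✓ 100101✓ 101010✓ 110110✓ 110111✓ 111000✓ 111010✓ 111011✓
Round 1: -11011 1-1010 100-01 11011- 1110-0 11101-
PIs = {-11011, 000000, 000110, 001001, 1-1010, 100-01, 11011-, 1110-0, 11101-}
Coverage chart:
  m6: 000110 ←essential
  m9: 001001 ←essential
  m33: 100-01 ←essential
  m37: 100-01 ←essential
  m42: 1-1010 ←essential
  m55: 11011- ←essential
  m58: 1-1010,1110-0,11101-
  m59: -11011,11101-
Essential: 000110, 001001, 1-1010, 100-01, 11011-
Petrick residual → -11011
Min cover (6 terms): bcd'ef + a'b'c'def' + a'b'cd'e'f + acd'ef' + ab'c'e'f + abc'de

6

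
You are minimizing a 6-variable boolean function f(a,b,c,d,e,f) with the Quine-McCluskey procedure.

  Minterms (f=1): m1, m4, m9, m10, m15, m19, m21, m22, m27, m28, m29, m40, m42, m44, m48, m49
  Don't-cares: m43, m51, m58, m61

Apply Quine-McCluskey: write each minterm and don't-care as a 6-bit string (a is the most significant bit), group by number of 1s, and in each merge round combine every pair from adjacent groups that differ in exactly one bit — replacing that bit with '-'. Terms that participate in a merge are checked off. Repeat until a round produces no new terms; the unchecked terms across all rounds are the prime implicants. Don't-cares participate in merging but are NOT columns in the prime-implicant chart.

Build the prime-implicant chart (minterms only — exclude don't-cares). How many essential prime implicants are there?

size-2^0 implicants → 000001(✓)  000100  001001(✓)  001010(✓)  001111  010011(✓)  010101(✓)  010110  011011(✓)  011100(✓)  011101(✓)  101000(✓)  101010(✓)  101011(✓)  101100(✓)  110000(✓)  110001(✓)  110011(✓)  111010(✓)  111101(✓)
size-2^1 implicants → -01010  -10011  -11101  00-001  01-011  01-101  01110-  1-1010  101-00  1010-0  10101-  1100-1  11000-
Unchecked terms (primes): -01010, -10011, -11101, 00-001, 000100, 001111, 01-011, 01-101, 010110, 01110-, 1-1010, 101-00, 1010-0, 10101-, 1100-1, 11000-
Minterm coverage:
  m1 ⊆ 00-001 [E]
  m4 ⊆ 000100 [E]
  m9 ⊆ 00-001 [E]
  m10 ⊆ -01010 [E]
  m15 ⊆ 001111 [E]
  m19 ⊆ -10011,01-011
  m21 ⊆ 01-101 [E]
  m22 ⊆ 010110 [E]
  m27 ⊆ 01-011 [E]
  m28 ⊆ 01110- [E]
  m29 ⊆ -11101,01-101,01110-
  m40 ⊆ 101-00,1010-0
  m42 ⊆ -01010,1-1010,1010-0,10101-
  m44 ⊆ 101-00 [E]
  m48 ⊆ 11000- [E]
  m49 ⊆ 1100-1,11000-
E = {-01010, 00-001, 000100, 001111, 01-011, 01-101, 010110, 01110-, 101-00, 11000-}

10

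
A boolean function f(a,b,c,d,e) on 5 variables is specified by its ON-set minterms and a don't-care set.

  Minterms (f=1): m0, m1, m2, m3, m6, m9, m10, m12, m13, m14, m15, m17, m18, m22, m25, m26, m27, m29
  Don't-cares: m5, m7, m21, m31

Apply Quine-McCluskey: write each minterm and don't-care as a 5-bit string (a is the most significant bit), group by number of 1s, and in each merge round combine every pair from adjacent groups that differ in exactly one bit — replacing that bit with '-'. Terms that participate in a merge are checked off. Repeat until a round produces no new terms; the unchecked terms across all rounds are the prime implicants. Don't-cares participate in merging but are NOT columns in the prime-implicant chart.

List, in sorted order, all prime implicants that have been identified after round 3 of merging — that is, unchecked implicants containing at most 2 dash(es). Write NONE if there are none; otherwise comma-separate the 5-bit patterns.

[col 0] 00000*, 00001*, 00010*, 00011*, 00101*, 00110*, 00111*, 01001*, 01010*, 01100*, 01101*, 01110*, 01111*, 10001*, 10010*, 10101*, 10110*, 11001*, 11010*, 11011*, 11101*, 11111*
[col 1] -0001*, -0010*, -0101*, -0110*, -1001*, -1010*, -1101*, -1111*, 0-001*, 0-010*, 0-101*, 0-110*, 0-111*, 00-01*, 00-10*, 00-11*, 000-0*, 000-1*, 0000-*, 0001-*, 001-1*, 0011-*, 01-01*, 01-10*, 011-0*, 011-1*, 0110-*, 0111-*, 1-001*, 1-010*, 1-101*, 10-01*, 10-10*, 11-01*, 11-11*, 110-1*, 1101-, 111-1*
[col 2] --001*, --010, --101*, -0-01*, -0-10, -1-01*, -11-1, 0--01*, 0--10, 0-1-1, 0-11-, 00--1, 00-1-, 000--, 011--, 1--01*, 11--1
[col 3] ---01
Prime implicants: ---01, --010, -0-10, -11-1, 0--10, 0-1-1, 0-11-, 00--1, 00-1-, 000--, 011--, 11--1, 1101-

--010, -0-10, -11-1, 0--10, 0-1-1, 0-11-, 00--1, 00-1-, 000--, 011--, 11--1, 1101-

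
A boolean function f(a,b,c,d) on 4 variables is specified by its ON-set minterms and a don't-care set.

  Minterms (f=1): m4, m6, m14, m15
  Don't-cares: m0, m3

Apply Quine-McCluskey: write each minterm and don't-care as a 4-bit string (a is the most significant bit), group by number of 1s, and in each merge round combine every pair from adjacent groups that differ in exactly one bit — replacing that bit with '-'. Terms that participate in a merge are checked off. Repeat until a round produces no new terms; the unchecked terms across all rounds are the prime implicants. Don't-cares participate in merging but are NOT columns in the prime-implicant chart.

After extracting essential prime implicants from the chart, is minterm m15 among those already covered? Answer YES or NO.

YES

size-2^0 implicants → 0000(✓)  0011  0100(✓)  0110(✓)  1110(✓)  1111(✓)
size-2^1 implicants → -110  0-00  01-0  111-
Unchecked terms (primes): -110, 0-00, 0011, 01-0, 111-
Minterm coverage:
  m4 ⊆ 0-00,01-0
  m6 ⊆ -110,01-0
  m14 ⊆ -110,111-
  m15 ⊆ 111- [E]
E = {111-}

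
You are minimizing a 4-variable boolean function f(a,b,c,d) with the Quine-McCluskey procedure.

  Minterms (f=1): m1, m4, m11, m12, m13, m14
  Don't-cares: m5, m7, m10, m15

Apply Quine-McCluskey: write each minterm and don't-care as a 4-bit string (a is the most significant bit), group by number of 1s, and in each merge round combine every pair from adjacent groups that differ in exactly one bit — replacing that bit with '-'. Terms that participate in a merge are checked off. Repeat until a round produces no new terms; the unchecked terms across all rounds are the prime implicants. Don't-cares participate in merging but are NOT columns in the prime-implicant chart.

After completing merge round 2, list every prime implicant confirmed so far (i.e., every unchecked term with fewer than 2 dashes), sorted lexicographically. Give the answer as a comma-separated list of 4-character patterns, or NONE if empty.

0-01

size-2^0 implicants → 0001(✓)  0100(✓)  0101(✓)  0111(✓)  1010(✓)  1011(✓)  1100(✓)  1101(✓)  1110(✓)  1111(✓)
size-2^1 implicants → -100(✓)  -101(✓)  -111(✓)  0-01  01-1(✓)  010-(✓)  1-10(✓)  1-11(✓)  101-(✓)  11-0(✓)  11-1(✓)  110-(✓)  111-(✓)
size-2^2 implicants → -1-1  -10-  1-1-  11--
Unchecked terms (primes): -1-1, -10-, 0-01, 1-1-, 11--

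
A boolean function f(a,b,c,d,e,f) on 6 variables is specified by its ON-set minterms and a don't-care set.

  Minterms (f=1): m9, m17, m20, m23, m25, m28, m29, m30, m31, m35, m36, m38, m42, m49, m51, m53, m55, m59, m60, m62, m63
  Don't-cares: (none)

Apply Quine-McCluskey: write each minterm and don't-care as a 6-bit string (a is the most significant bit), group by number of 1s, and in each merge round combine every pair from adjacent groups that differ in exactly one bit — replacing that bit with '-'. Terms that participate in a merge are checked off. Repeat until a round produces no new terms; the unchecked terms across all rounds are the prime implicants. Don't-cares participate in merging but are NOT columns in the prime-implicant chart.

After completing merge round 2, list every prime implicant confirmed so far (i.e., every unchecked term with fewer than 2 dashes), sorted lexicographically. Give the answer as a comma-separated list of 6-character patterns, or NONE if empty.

size-2^0 implicants → 001001(✓)  010001(✓)  010100(✓)  010111(✓)  011001(✓)  011100(✓)  011101(✓)  011110(✓)  011111(✓)  100011(✓)  100100(✓)  100110(✓)  101010  110001(✓)  110011(✓)  110101(✓)  110111(✓)  111011(✓)  111100(✓)  111110(✓)  111111(✓)
size-2^1 implicants → -10001  -10111(✓)  -11100(✓)  -11110(✓)  -11111(✓)  0-1001  01-001  01-100  01-111(✓)  011-01  0111-0(✓)  0111-1(✓)  01110-(✓)  01111-(✓)  1-0011  1001-0  11-011(✓)  11-111(✓)  110-01(✓)  110-11(✓)  1100-1(✓)  1101-1(✓)  111-11(✓)  1111-0(✓)  11111-(✓)
size-2^2 implicants → -1-111  -111-0  -1111-  0111--  11--11  110--1
Unchecked terms (primes): -1-111, -10001, -111-0, -1111-, 0-1001, 01-001, 01-100, 011-01, 0111--, 1-0011, 1001-0, 101010, 11--11, 110--1

-10001, 0-1001, 01-001, 01-100, 011-01, 1-0011, 1001-0, 101010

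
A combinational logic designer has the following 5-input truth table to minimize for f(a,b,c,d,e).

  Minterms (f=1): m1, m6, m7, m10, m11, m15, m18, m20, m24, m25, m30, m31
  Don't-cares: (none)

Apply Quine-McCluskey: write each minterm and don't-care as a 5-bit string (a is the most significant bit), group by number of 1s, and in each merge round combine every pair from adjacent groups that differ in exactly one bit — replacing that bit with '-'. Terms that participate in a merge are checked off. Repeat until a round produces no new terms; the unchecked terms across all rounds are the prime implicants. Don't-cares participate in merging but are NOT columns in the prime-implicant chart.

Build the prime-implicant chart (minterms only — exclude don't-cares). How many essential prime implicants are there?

size-2^0 implicants → 00001  00110(✓)  00111(✓)  01010(✓)  01011(✓)  01111(✓)  10010  10100  11000(✓)  11001(✓)  11110(✓)  11111(✓)
size-2^1 implicants → -1111  0-111  0011-  01-11  0101-  1100-  1111-
Unchecked terms (primes): -1111, 0-111, 00001, 0011-, 01-11, 0101-, 10010, 10100, 1100-, 1111-
Minterm coverage:
  m1 ⊆ 00001 [E]
  m6 ⊆ 0011- [E]
  m7 ⊆ 0-111,0011-
  m10 ⊆ 0101- [E]
  m11 ⊆ 01-11,0101-
  m15 ⊆ -1111,0-111,01-11
  m18 ⊆ 10010 [E]
  m20 ⊆ 10100 [E]
  m24 ⊆ 1100- [E]
  m25 ⊆ 1100- [E]
  m30 ⊆ 1111- [E]
  m31 ⊆ -1111,1111-
E = {00001, 0011-, 0101-, 10010, 10100, 1100-, 1111-}

7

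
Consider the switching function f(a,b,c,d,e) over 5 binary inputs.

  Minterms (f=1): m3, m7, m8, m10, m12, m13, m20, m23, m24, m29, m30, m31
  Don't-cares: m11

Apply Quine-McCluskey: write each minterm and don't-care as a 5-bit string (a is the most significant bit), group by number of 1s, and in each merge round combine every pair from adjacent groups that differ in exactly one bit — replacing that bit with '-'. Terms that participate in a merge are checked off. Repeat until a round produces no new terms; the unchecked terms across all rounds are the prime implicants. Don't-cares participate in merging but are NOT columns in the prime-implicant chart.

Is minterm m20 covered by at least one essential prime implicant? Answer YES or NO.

[col 0] 00011*, 00111*, 01000*, 01010*, 01011*, 01100*, 01101*, 10100, 10111*, 11000*, 11101*, 11110*, 11111*
[col 1] -0111, -1000, -1101, 0-011, 00-11, 01-00, 010-0, 0101-, 0110-, 1-111, 111-1, 1111-
Prime implicants: -0111, -1000, -1101, 0-011, 00-11, 01-00, 010-0, 0101-, 0110-, 1-111, 10100, 111-1, 1111-
PI chart (minterm → PIs covering it):
  3 | 0-011,00-11
  7 | -0111,00-11
  8 | -1000,01-00,010-0
  10 | 010-0,0101-
  12 | 01-00,0110-
  13 | -1101,0110-
  20 | 10100  (sole → essential)
  23 | -0111,1-111
  24 | -1000  (sole → essential)
  29 | -1101,111-1
  30 | 1111-  (sole → essential)
  31 | 1-111,111-1,1111-
Essential prime implicants: -1000, 10100, 1111-

YES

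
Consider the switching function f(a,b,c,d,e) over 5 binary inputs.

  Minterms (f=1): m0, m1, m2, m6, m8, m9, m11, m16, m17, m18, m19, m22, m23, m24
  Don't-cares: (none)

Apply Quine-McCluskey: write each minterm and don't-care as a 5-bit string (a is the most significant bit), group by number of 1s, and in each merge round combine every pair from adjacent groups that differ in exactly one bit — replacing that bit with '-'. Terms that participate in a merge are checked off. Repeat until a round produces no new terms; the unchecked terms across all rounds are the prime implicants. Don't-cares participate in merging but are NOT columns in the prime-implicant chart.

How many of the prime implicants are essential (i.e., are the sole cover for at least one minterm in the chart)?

4

size-2^0 implicants → 00000(✓)  00001(✓)  00010(✓)  00110(✓)  01000(✓)  01001(✓)  01011(✓)  10000(✓)  10001(✓)  10010(✓)  10011(✓)  10110(✓)  10111(✓)  11000(✓)
size-2^1 implicants → -0000(✓)  -0001(✓)  -0010(✓)  -0110(✓)  -1000(✓)  0-000(✓)  0-001(✓)  00-10(✓)  000-0(✓)  0000-(✓)  010-1  0100-(✓)  1-000(✓)  10-10(✓)  10-11(✓)  100-0(✓)  100-1(✓)  1000-(✓)  1001-(✓)  1011-(✓)
size-2^2 implicants → --000  -0-10  -00-0  -000-  0-00-  10-1-  100--
Unchecked terms (primes): --000, -0-10, -00-0, -000-, 0-00-, 010-1, 10-1-, 100--
Minterm coverage:
  m0 ⊆ --000,-00-0,-000-,0-00-
  m1 ⊆ -000-,0-00-
  m2 ⊆ -0-10,-00-0
  m6 ⊆ -0-10 [E]
  m8 ⊆ --000,0-00-
  m9 ⊆ 0-00-,010-1
  m11 ⊆ 010-1 [E]
  m16 ⊆ --000,-00-0,-000-,100--
  m17 ⊆ -000-,100--
  m18 ⊆ -0-10,-00-0,10-1-,100--
  m19 ⊆ 10-1-,100--
  m22 ⊆ -0-10,10-1-
  m23 ⊆ 10-1- [E]
  m24 ⊆ --000 [E]
E = {--000, -0-10, 010-1, 10-1-}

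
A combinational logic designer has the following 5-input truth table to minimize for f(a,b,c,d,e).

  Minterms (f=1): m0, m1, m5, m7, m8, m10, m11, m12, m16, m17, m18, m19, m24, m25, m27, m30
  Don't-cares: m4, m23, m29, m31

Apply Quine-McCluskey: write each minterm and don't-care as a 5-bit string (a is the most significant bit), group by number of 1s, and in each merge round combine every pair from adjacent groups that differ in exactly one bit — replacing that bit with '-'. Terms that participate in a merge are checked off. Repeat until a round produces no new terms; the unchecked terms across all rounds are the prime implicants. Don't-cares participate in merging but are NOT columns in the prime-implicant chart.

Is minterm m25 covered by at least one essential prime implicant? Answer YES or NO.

Round 0: 00000✓ 00001✓ 00100✓ 00101✓ 00111✓ 01000✓ 01010✓ 01011✓ 01100✓ 10000✓ 10001✓ 10010✓ 10011✓ 10111✓ 11000✓ 11001✓ 11011✓ 11101✓ 11110✓ 11111✓
Round 1: -0000✓ -0001✓ -0111 -1000✓ -1011 0-000✓ 0-100✓ 00-00✓ 00-01✓ 0000-✓ 001-1 0010-✓ 01-00✓ 010-0 0101- 1-000✓ 1-001✓ 1-011✓ 1-111✓ 10-11✓ 100-0✓ 100-1✓ 1000-✓ 1001-✓ 11-01✓ 11-11✓ 110-1✓ 1100-✓ 111-1✓ 1111-
Round 2: --000 -000- 0--00 00-0- 1--11 1-0-1 1-00- 100-- 11--1
PIs = {--000, -000-, -0111, -1011, 0--00, 00-0-, 001-1, 010-0, 0101-, 1--11, 1-0-1, 1-00-, 100--, 11--1, 1111-}
Coverage chart:
  m0: --000,-000-,0--00,00-0-
  m1: -000-,00-0-
  m5: 00-0-,001-1
  m7: -0111,001-1
  m8: --000,0--00,010-0
  m10: 010-0,0101-
  m11: -1011,0101-
  m12: 0--00 ←essential
  m16: --000,-000-,1-00-,100--
  m17: -000-,1-0-1,1-00-,100--
  m18: 100-- ←essential
  m19: 1--11,1-0-1,100--
  m24: --000,1-00-
  m25: 1-0-1,1-00-,11--1
  m27: -1011,1--11,1-0-1,11--1
  m30: 1111- ←essential
Essential: 0--00, 100--, 1111-

NO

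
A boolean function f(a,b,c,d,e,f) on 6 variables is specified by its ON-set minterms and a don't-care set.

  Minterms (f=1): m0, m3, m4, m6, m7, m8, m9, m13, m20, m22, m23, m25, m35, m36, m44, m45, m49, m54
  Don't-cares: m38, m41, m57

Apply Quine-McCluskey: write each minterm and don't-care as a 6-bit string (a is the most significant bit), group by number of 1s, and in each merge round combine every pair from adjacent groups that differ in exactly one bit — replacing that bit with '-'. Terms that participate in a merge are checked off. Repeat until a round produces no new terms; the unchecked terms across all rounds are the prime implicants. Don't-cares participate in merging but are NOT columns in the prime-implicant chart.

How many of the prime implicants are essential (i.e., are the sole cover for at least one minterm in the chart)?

7

Round 0: 000000✓ 000011✓ 000100✓ 000110✓ 000111✓ 001000✓ 001001✓ 001101✓ 010100✓ 010110✓ 010111✓ 011001✓ 100011✓ 100100✓ 100110✓ 101001✓ 101100✓ 101101✓ 110001✓ 110110✓ 111001✓
Round 1: -00011 -00100✓ -00110✓ -01001✓ -01101✓ -10110✓ -11001✓ 0-0100✓ 0-0110✓ 0-0111✓ 0-1001✓ 00-000 000-00 000-11 0001-0✓ 00011-✓ 001-01✓ 00100- 0101-0✓ 01011-✓ 1-0110✓ 1-1001✓ 10-100 1001-0✓ 101-01✓ 10110- 11-001
Round 2: --0110 --1001 -001-0 -01-01 0-01-0 0-011-
PIs = {--0110, --1001, -00011, -001-0, -01-01, 0-01-0, 0-011-, 00-000, 000-00, 000-11, 00100-, 10-100, 10110-, 11-001}
Coverage chart:
  m0: 00-000,000-00
  m3: -00011,000-11
  m4: -001-0,0-01-0,000-00
  m6: --0110,-001-0,0-01-0,0-011-
  m7: 0-011-,000-11
  m8: 00-000,00100-
  m9: --1001,-01-01,00100-
  m13: -01-01 ←essential
  m20: 0-01-0 ←essential
  m22: --0110,0-01-0,0-011-
  m23: 0-011- ←essential
  m25: --1001 ←essential
  m35: -00011 ←essential
  m36: -001-0,10-100
  m44: 10-100,10110-
  m45: -01-01,10110-
  m49: 11-001 ←essential
  m54: --0110 ←essential
Essential: --0110, --1001, -00011, -01-01, 0-01-0, 0-011-, 11-001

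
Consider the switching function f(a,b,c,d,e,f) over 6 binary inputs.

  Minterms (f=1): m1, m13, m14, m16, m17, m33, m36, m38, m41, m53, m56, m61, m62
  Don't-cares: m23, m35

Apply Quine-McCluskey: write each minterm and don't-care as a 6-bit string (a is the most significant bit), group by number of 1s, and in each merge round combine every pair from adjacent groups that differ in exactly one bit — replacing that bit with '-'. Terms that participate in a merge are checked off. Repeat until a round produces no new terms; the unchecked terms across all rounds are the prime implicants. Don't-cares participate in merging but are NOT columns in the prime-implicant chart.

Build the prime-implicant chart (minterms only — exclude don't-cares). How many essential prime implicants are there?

[col 0] 000001*, 001101, 001110, 010000*, 010001*, 010111, 100001*, 100011*, 100100*, 100110*, 101001*, 110101*, 111000, 111101*, 111110
[col 1] -00001, 0-0001, 01000-, 10-001, 1000-1, 1001-0, 11-101
Prime implicants: -00001, 0-0001, 001101, 001110, 01000-, 010111, 10-001, 1000-1, 1001-0, 11-101, 111000, 111110
PI chart (minterm → PIs covering it):
  1 | -00001,0-0001
  13 | 001101  (sole → essential)
  14 | 001110  (sole → essential)
  16 | 01000-  (sole → essential)
  17 | 0-0001,01000-
  33 | -00001,10-001,1000-1
  36 | 1001-0  (sole → essential)
  38 | 1001-0  (sole → essential)
  41 | 10-001  (sole → essential)
  53 | 11-101  (sole → essential)
  56 | 111000  (sole → essential)
  61 | 11-101  (sole → essential)
  62 | 111110  (sole → essential)
Essential prime implicants: 001101, 001110, 01000-, 10-001, 1001-0, 11-101, 111000, 111110

8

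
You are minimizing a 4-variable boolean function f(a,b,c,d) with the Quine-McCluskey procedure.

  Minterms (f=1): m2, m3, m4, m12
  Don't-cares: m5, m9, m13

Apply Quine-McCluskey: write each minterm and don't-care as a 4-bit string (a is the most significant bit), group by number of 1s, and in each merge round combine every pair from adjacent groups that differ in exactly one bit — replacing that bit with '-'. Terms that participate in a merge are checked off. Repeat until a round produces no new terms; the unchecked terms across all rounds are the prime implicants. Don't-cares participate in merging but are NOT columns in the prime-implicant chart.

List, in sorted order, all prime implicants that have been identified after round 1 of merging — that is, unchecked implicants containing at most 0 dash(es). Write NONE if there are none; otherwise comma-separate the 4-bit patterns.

NONE

Round 0: 0010✓ 0011✓ 0100✓ 0101✓ 1001✓ 1100✓ 1101✓
Round 1: -100✓ -101✓ 001- 010-✓ 1-01 110-✓
Round 2: -10-
PIs = {-10-, 001-, 1-01}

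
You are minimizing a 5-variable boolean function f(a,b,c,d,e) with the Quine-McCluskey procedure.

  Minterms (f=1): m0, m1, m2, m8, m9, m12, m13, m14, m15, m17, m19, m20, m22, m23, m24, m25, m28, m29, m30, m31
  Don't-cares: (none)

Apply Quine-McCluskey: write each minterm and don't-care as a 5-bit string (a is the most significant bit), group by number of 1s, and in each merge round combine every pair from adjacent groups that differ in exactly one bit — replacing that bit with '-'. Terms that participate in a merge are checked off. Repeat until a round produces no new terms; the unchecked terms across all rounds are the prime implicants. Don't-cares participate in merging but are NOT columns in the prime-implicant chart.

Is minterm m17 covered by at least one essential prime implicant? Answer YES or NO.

NO

size-2^0 implicants → 00000(✓)  00001(✓)  00010(✓)  01000(✓)  01001(✓)  01100(✓)  01101(✓)  01110(✓)  01111(✓)  10001(✓)  10011(✓)  10100(✓)  10110(✓)  10111(✓)  11000(✓)  11001(✓)  11100(✓)  11101(✓)  11110(✓)  11111(✓)
size-2^1 implicants → -0001(✓)  -1000(✓)  -1001(✓)  -1100(✓)  -1101(✓)  -1110(✓)  -1111(✓)  0-000(✓)  0-001(✓)  000-0  0000-(✓)  01-00(✓)  01-01(✓)  0100-(✓)  011-0(✓)  011-1(✓)  0110-(✓)  0111-(✓)  1-001(✓)  1-100(✓)  1-110(✓)  1-111(✓)  10-11  100-1  101-0(✓)  1011-(✓)  11-00(✓)  11-01(✓)  1100-(✓)  111-0(✓)  111-1(✓)  1110-(✓)  1111-(✓)
size-2^2 implicants → --001  -1-00(✓)  -1-01(✓)  -100-(✓)  -11-0(✓)  -11-1(✓)  -110-(✓)  -111-(✓)  0-00-  01-0-(✓)  011--(✓)  1-1-0  1-11-  11-0-(✓)  111--(✓)
size-2^3 implicants → -1-0-  -11--
Unchecked terms (primes): --001, -1-0-, -11--, 0-00-, 000-0, 1-1-0, 1-11-, 10-11, 100-1
Minterm coverage:
  m0 ⊆ 0-00-,000-0
  m1 ⊆ --001,0-00-
  m2 ⊆ 000-0 [E]
  m8 ⊆ -1-0-,0-00-
  m9 ⊆ --001,-1-0-,0-00-
  m12 ⊆ -1-0-,-11--
  m13 ⊆ -1-0-,-11--
  m14 ⊆ -11-- [E]
  m15 ⊆ -11-- [E]
  m17 ⊆ --001,100-1
  m19 ⊆ 10-11,100-1
  m20 ⊆ 1-1-0 [E]
  m22 ⊆ 1-1-0,1-11-
  m23 ⊆ 1-11-,10-11
  m24 ⊆ -1-0- [E]
  m25 ⊆ --001,-1-0-
  m28 ⊆ -1-0-,-11--,1-1-0
  m29 ⊆ -1-0-,-11--
  m30 ⊆ -11--,1-1-0,1-11-
  m31 ⊆ -11--,1-11-
E = {-1-0-, -11--, 000-0, 1-1-0}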